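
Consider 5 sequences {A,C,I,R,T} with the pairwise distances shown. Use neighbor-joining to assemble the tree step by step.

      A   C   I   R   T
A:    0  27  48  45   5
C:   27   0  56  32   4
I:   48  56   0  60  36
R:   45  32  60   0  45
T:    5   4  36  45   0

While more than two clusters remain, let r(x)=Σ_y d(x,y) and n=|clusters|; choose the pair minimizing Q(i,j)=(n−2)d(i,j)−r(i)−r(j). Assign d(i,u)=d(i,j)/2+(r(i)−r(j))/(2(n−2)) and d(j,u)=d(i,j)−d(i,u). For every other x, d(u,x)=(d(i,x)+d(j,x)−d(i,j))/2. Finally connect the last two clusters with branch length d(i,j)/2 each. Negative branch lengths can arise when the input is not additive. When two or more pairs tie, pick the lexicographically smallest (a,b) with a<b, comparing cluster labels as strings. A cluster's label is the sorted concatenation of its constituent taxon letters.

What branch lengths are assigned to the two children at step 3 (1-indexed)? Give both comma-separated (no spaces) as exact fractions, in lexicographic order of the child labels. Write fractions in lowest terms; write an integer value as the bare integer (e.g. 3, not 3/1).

37/8,57/8

step 1: merge (C,R) at d=32, Q=-205; branch lengths C→11/2, R→53/2; new cluster CR
  updated: d(A,CR)=20, d(CR,I)=42, d(CR,T)=17/2
step 2: merge (A,T) at d=5, Q=-225/2; branch lengths A→67/8, T→-27/8; new cluster AT
  updated: d(AT,CR)=47/4, d(AT,I)=79/2
step 3: merge (AT,CR) at d=47/4, Q=-373/4; branch lengths AT→37/8, CR→57/8; new cluster ACRT
  updated: d(ACRT,I)=279/8
step 4: merge (ACRT,I) at d=279/8; branch lengths ACRT→279/16, I→279/16; new cluster ACIRT
final tree: (((A:67/8,T:-27/8):37/8,(C:11/2,R:53/2):57/8):279/16,I:279/16)
total length: 669/8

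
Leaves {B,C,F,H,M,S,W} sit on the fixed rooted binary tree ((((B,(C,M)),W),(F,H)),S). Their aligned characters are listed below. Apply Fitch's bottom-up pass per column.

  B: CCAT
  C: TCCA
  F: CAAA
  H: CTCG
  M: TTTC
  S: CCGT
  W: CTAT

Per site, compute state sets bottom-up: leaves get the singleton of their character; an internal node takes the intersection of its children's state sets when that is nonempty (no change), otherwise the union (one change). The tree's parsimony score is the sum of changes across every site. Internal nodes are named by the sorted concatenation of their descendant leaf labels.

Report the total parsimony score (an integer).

13

[col 0] CM: children C:{T}, M:{T} ∩→ {T}; cost 0
[col 0] BCM: children B:{C}, CM:{T} ∪→ {C,T}; cost 1
[col 0] BCMW: children BCM:{C,T}, W:{C} ∩→ {C}; cost 0
[col 0] FH: children F:{C}, H:{C} ∩→ {C}; cost 0
[col 0] BCFHMW: children BCMW:{C}, FH:{C} ∩→ {C}; cost 0
[col 0] BCFHMSW: children BCFHMW:{C}, S:{C} ∩→ {C}; cost 0
[col 1] CM: children C:{C}, M:{T} ∪→ {C,T}; cost 1
[col 1] BCM: children B:{C}, CM:{C,T} ∩→ {C}; cost 0
[col 1] BCMW: children BCM:{C}, W:{T} ∪→ {C,T}; cost 1
[col 1] FH: children F:{A}, H:{T} ∪→ {A,T}; cost 1
[col 1] BCFHMW: children BCMW:{C,T}, FH:{A,T} ∩→ {T}; cost 0
[col 1] BCFHMSW: children BCFHMW:{T}, S:{C} ∪→ {C,T}; cost 1
[col 2] CM: children C:{C}, M:{T} ∪→ {C,T}; cost 1
[col 2] BCM: children B:{A}, CM:{C,T} ∪→ {A,C,T}; cost 1
[col 2] BCMW: children BCM:{A,C,T}, W:{A} ∩→ {A}; cost 0
[col 2] FH: children F:{A}, H:{C} ∪→ {A,C}; cost 1
[col 2] BCFHMW: children BCMW:{A}, FH:{A,C} ∩→ {A}; cost 0
[col 2] BCFHMSW: children BCFHMW:{A}, S:{G} ∪→ {A,G}; cost 1
[col 3] CM: children C:{A}, M:{C} ∪→ {A,C}; cost 1
[col 3] BCM: children B:{T}, CM:{A,C} ∪→ {A,C,T}; cost 1
[col 3] BCMW: children BCM:{A,C,T}, W:{T} ∩→ {T}; cost 0
[col 3] FH: children F:{A}, H:{G} ∪→ {A,G}; cost 1
[col 3] BCFHMW: children BCMW:{T}, FH:{A,G} ∪→ {A,G,T}; cost 1
[col 3] BCFHMSW: children BCFHMW:{A,G,T}, S:{T} ∩→ {T}; cost 0
per-site changes: [1, 4, 4, 4]; total = 13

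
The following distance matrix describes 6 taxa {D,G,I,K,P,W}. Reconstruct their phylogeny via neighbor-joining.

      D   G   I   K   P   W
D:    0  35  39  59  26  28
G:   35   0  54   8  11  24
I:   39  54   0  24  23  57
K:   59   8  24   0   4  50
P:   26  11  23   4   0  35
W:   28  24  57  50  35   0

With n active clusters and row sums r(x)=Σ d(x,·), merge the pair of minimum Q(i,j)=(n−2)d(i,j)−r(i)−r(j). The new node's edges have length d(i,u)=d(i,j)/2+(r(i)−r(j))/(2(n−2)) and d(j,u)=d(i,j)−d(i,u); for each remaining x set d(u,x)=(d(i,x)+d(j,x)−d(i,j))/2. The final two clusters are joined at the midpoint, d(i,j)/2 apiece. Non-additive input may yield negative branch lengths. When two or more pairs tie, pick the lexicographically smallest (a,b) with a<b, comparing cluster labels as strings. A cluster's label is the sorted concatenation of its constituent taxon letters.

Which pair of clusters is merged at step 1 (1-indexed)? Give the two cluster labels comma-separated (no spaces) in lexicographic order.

step 1: merge (D,W) at d=28, Q=-269; branch lengths D→105/8, W→119/8; new cluster DW
  updated: d(DW,G)=31/2, d(DW,I)=34, d(DW,K)=81/2, d(DW,P)=33/2
step 2: merge (DW,G) at d=31/2, Q=-297/2; branch lengths DW→43/4, G→19/4; new cluster DGW
  updated: d(DGW,I)=145/4, d(DGW,K)=33/2, d(DGW,P)=6
step 3: merge (DGW,P) at d=6, Q=-319/4; branch lengths DGW→151/16, P→-55/16; new cluster DGPW
  updated: d(DGPW,I)=213/8, d(DGPW,K)=29/4
step 4: merge (DGPW,I) at d=213/8, Q=-463/8; branch lengths DGPW→79/16, I→347/16; new cluster DGIPW
  updated: d(DGIPW,K)=37/16
step 5: merge (DGIPW,K) at d=37/16; branch lengths DGIPW→37/32, K→37/32; new cluster DGIKPW
final tree: (((((D:105/8,W:119/8):43/4,G:19/4):151/16,P:-55/16):79/16,I:347/16):37/32,K:37/32)
total length: 1255/16

D,W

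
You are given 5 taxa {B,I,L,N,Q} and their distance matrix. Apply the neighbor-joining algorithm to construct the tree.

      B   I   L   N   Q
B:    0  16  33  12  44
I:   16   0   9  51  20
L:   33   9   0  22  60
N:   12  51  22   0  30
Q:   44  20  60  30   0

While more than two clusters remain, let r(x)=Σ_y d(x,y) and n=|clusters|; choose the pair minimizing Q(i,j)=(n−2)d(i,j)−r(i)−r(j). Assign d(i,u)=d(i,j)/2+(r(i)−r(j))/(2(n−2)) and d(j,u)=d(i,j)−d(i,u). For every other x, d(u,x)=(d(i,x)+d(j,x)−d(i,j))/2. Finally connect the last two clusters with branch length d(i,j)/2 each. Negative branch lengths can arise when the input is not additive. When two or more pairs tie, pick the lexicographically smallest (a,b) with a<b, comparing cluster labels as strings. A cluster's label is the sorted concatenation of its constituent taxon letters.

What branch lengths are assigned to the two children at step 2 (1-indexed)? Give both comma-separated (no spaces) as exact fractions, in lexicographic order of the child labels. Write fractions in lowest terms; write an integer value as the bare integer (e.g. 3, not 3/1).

13/2,11/2

iteration 1: select I,L (d=9, Q=-193); attach at lengths (-1/6, 55/6); label the merged cluster IL
  updated: d(B,IL)=20, d(IL,N)=32, d(IL,Q)=71/2
iteration 2: select B,N (d=12, Q=-126); attach at lengths (13/2, 11/2); label the merged cluster BN
  updated: d(BN,IL)=20, d(BN,Q)=31
iteration 3: select BN,IL (d=20, Q=-173/2); attach at lengths (31/4, 49/4); label the merged cluster BILN
  updated: d(BILN,Q)=93/4
iteration 4: select BILN,Q (d=93/4); attach at lengths (93/8, 93/8); label the merged cluster BILNQ
final tree: (((B:13/2,N:11/2):31/4,(I:-1/6,L:55/6):49/4):93/8,Q:93/8)
total length: 257/4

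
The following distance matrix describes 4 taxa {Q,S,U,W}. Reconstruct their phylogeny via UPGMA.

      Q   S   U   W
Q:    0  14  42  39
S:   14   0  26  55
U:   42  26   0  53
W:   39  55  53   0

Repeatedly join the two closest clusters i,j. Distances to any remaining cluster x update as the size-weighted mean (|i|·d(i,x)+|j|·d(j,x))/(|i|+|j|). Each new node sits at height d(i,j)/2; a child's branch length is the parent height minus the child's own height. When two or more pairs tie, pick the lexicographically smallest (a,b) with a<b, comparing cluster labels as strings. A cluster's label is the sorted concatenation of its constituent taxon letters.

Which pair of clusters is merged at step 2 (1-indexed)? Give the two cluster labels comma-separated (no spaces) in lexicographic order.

QS,U

iteration 1: select Q,S (d=14); attach at lengths (7, 7); label the merged cluster QS
  updated: d(QS,U)=34, d(QS,W)=47
iteration 2: select QS,U (d=34); attach at lengths (10, 17); label the merged cluster QSU
  updated: d(QSU,W)=49
iteration 3: select QSU,W (d=49); attach at lengths (15/2, 49/2); label the merged cluster QSUW
final tree: (((Q:7,S:7):10,U:17):15/2,W:49/2)
total length: 73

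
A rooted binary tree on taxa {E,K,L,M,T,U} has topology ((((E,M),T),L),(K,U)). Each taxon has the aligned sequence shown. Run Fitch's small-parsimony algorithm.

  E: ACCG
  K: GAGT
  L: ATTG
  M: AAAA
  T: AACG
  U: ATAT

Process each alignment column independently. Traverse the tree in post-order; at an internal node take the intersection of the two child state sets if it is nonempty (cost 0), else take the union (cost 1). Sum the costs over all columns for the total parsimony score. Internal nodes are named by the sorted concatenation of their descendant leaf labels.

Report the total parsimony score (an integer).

[col 0] EM: children E:{A}, M:{A} ∩→ {A}; cost 0
[col 0] EMT: children EM:{A}, T:{A} ∩→ {A}; cost 0
[col 0] ELMT: children EMT:{A}, L:{A} ∩→ {A}; cost 0
[col 0] KU: children K:{G}, U:{A} ∪→ {A,G}; cost 1
[col 0] EKLMTU: children ELMT:{A}, KU:{A,G} ∩→ {A}; cost 0
[col 1] EM: children E:{C}, M:{A} ∪→ {A,C}; cost 1
[col 1] EMT: children EM:{A,C}, T:{A} ∩→ {A}; cost 0
[col 1] ELMT: children EMT:{A}, L:{T} ∪→ {A,T}; cost 1
[col 1] KU: children K:{A}, U:{T} ∪→ {A,T}; cost 1
[col 1] EKLMTU: children ELMT:{A,T}, KU:{A,T} ∩→ {A,T}; cost 0
[col 2] EM: children E:{C}, M:{A} ∪→ {A,C}; cost 1
[col 2] EMT: children EM:{A,C}, T:{C} ∩→ {C}; cost 0
[col 2] ELMT: children EMT:{C}, L:{T} ∪→ {C,T}; cost 1
[col 2] KU: children K:{G}, U:{A} ∪→ {A,G}; cost 1
[col 2] EKLMTU: children ELMT:{C,T}, KU:{A,G} ∪→ {A,C,G,T}; cost 1
[col 3] EM: children E:{G}, M:{A} ∪→ {A,G}; cost 1
[col 3] EMT: children EM:{A,G}, T:{G} ∩→ {G}; cost 0
[col 3] ELMT: children EMT:{G}, L:{G} ∩→ {G}; cost 0
[col 3] KU: children K:{T}, U:{T} ∩→ {T}; cost 0
[col 3] EKLMTU: children ELMT:{G}, KU:{T} ∪→ {G,T}; cost 1
per-site changes: [1, 3, 4, 2]; total = 10

10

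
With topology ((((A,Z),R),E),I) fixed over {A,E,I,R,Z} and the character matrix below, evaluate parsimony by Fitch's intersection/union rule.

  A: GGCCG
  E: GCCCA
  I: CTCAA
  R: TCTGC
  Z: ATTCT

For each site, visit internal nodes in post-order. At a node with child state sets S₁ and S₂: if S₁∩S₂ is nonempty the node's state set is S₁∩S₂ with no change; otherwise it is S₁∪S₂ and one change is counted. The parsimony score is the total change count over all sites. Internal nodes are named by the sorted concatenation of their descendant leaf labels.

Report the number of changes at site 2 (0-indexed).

site 0, node AZ: A={G} ∪ Z={A} → {A,G} (+1)
site 0, node ARZ: AZ={A,G} ∪ R={T} → {A,G,T} (+1)
site 0, node AERZ: ARZ={A,G,T} ∩ E={G} → {G} (+0)
site 0, node AEIRZ: AERZ={G} ∪ I={C} → {C,G} (+1)
site 1, node AZ: A={G} ∪ Z={T} → {G,T} (+1)
site 1, node ARZ: AZ={G,T} ∪ R={C} → {C,G,T} (+1)
site 1, node AERZ: ARZ={C,G,T} ∩ E={C} → {C} (+0)
site 1, node AEIRZ: AERZ={C} ∪ I={T} → {C,T} (+1)
site 2, node AZ: A={C} ∪ Z={T} → {C,T} (+1)
site 2, node ARZ: AZ={C,T} ∩ R={T} → {T} (+0)
site 2, node AERZ: ARZ={T} ∪ E={C} → {C,T} (+1)
site 2, node AEIRZ: AERZ={C,T} ∩ I={C} → {C} (+0)
site 3, node AZ: A={C} ∩ Z={C} → {C} (+0)
site 3, node ARZ: AZ={C} ∪ R={G} → {C,G} (+1)
site 3, node AERZ: ARZ={C,G} ∩ E={C} → {C} (+0)
site 3, node AEIRZ: AERZ={C} ∪ I={A} → {A,C} (+1)
site 4, node AZ: A={G} ∪ Z={T} → {G,T} (+1)
site 4, node ARZ: AZ={G,T} ∪ R={C} → {C,G,T} (+1)
site 4, node AERZ: ARZ={C,G,T} ∪ E={A} → {A,C,G,T} (+1)
site 4, node AEIRZ: AERZ={A,C,G,T} ∩ I={A} → {A} (+0)
per-site changes: [3, 3, 2, 2, 3]; total = 13

2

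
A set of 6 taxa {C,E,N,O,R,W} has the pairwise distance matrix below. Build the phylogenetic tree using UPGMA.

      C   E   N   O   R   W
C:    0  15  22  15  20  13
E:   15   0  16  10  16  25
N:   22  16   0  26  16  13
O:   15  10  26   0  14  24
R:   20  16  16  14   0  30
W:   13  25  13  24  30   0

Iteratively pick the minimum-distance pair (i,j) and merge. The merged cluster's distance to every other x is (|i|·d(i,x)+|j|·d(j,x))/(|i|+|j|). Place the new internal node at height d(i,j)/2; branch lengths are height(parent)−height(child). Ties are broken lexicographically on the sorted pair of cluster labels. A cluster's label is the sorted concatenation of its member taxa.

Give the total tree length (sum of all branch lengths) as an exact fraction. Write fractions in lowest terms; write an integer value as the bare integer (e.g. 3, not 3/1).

iteration 1: select E,O (d=10); attach at lengths (5, 5); label the merged cluster EO
  updated: d(C,EO)=15, d(EO,N)=21, d(EO,R)=15, d(EO,W)=49/2
iteration 2: select C,W (d=13); attach at lengths (13/2, 13/2); label the merged cluster CW
  updated: d(CW,EO)=79/4, d(CW,N)=35/2, d(CW,R)=25
iteration 3: select EO,R (d=15); attach at lengths (5/2, 15/2); label the merged cluster EOR
  updated: d(CW,EOR)=43/2, d(EOR,N)=58/3
iteration 4: select CW,N (d=35/2); attach at lengths (9/4, 35/4); label the merged cluster CNW
  updated: d(CNW,EOR)=187/9
iteration 5: select CNW,EOR (d=187/9); attach at lengths (59/36, 26/9); label the merged cluster CENORW
final tree: (((C:13/2,W:13/2):9/4,N:35/4):59/36,((E:5,O:5):5/2,R:15/2):26/9)
total length: 1747/36

1747/36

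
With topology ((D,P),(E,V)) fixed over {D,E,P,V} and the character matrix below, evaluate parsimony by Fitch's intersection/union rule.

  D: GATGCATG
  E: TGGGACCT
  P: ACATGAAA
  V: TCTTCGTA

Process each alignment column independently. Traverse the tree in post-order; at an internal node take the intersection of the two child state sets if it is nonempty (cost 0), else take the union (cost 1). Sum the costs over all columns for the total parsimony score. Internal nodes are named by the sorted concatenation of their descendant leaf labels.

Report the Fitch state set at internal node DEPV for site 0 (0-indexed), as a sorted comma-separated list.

site 0, node DP: D={G} ∪ P={A} → {A,G} (+1)
site 0, node EV: E={T} ∩ V={T} → {T} (+0)
site 0, node DEPV: DP={A,G} ∪ EV={T} → {A,G,T} (+1)
site 1, node DP: D={A} ∪ P={C} → {A,C} (+1)
site 1, node EV: E={G} ∪ V={C} → {C,G} (+1)
site 1, node DEPV: DP={A,C} ∩ EV={C,G} → {C} (+0)
site 2, node DP: D={T} ∪ P={A} → {A,T} (+1)
site 2, node EV: E={G} ∪ V={T} → {G,T} (+1)
site 2, node DEPV: DP={A,T} ∩ EV={G,T} → {T} (+0)
site 3, node DP: D={G} ∪ P={T} → {G,T} (+1)
site 3, node EV: E={G} ∪ V={T} → {G,T} (+1)
site 3, node DEPV: DP={G,T} ∩ EV={G,T} → {G,T} (+0)
site 4, node DP: D={C} ∪ P={G} → {C,G} (+1)
site 4, node EV: E={A} ∪ V={C} → {A,C} (+1)
site 4, node DEPV: DP={C,G} ∩ EV={A,C} → {C} (+0)
site 5, node DP: D={A} ∩ P={A} → {A} (+0)
site 5, node EV: E={C} ∪ V={G} → {C,G} (+1)
site 5, node DEPV: DP={A} ∪ EV={C,G} → {A,C,G} (+1)
site 6, node DP: D={T} ∪ P={A} → {A,T} (+1)
site 6, node EV: E={C} ∪ V={T} → {C,T} (+1)
site 6, node DEPV: DP={A,T} ∩ EV={C,T} → {T} (+0)
site 7, node DP: D={G} ∪ P={A} → {A,G} (+1)
site 7, node EV: E={T} ∪ V={A} → {A,T} (+1)
site 7, node DEPV: DP={A,G} ∩ EV={A,T} → {A} (+0)
per-site changes: [2, 2, 2, 2, 2, 2, 2, 2]; total = 16

A,G,T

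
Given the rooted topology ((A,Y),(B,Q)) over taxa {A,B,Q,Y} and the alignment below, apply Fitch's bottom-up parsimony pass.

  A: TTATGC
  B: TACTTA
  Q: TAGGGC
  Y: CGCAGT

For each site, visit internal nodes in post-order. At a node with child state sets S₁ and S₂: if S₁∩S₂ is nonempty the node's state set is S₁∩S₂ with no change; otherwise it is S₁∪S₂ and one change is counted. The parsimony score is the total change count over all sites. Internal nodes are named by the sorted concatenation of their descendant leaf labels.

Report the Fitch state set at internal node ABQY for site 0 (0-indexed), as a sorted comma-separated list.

[col 0] AY: children A:{T}, Y:{C} ∪→ {C,T}; cost 1
[col 0] BQ: children B:{T}, Q:{T} ∩→ {T}; cost 0
[col 0] ABQY: children AY:{C,T}, BQ:{T} ∩→ {T}; cost 0
[col 1] AY: children A:{T}, Y:{G} ∪→ {G,T}; cost 1
[col 1] BQ: children B:{A}, Q:{A} ∩→ {A}; cost 0
[col 1] ABQY: children AY:{G,T}, BQ:{A} ∪→ {A,G,T}; cost 1
[col 2] AY: children A:{A}, Y:{C} ∪→ {A,C}; cost 1
[col 2] BQ: children B:{C}, Q:{G} ∪→ {C,G}; cost 1
[col 2] ABQY: children AY:{A,C}, BQ:{C,G} ∩→ {C}; cost 0
[col 3] AY: children A:{T}, Y:{A} ∪→ {A,T}; cost 1
[col 3] BQ: children B:{T}, Q:{G} ∪→ {G,T}; cost 1
[col 3] ABQY: children AY:{A,T}, BQ:{G,T} ∩→ {T}; cost 0
[col 4] AY: children A:{G}, Y:{G} ∩→ {G}; cost 0
[col 4] BQ: children B:{T}, Q:{G} ∪→ {G,T}; cost 1
[col 4] ABQY: children AY:{G}, BQ:{G,T} ∩→ {G}; cost 0
[col 5] AY: children A:{C}, Y:{T} ∪→ {C,T}; cost 1
[col 5] BQ: children B:{A}, Q:{C} ∪→ {A,C}; cost 1
[col 5] ABQY: children AY:{C,T}, BQ:{A,C} ∩→ {C}; cost 0
per-site changes: [1, 2, 2, 2, 1, 2]; total = 10

T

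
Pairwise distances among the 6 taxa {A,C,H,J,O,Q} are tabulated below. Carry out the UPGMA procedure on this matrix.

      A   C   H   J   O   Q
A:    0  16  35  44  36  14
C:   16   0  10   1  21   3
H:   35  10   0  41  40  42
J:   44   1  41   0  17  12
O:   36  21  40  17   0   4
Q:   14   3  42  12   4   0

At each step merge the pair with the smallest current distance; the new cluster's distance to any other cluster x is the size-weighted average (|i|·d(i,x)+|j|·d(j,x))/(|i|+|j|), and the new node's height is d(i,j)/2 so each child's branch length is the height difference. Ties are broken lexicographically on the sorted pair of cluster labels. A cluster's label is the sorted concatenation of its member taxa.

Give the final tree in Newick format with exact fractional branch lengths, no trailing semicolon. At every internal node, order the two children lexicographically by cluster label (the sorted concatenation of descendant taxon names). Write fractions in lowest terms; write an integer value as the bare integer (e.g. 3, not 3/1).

((A:55/4,((C:1/2,J:1/2):49/8,(O:2,Q:2):37/8):57/8):61/20,H:84/5)

iteration 1: select C,J (d=1); attach at lengths (1/2, 1/2); label the merged cluster CJ
  updated: d(A,CJ)=30, d(CJ,H)=51/2, d(CJ,O)=19, d(CJ,Q)=15/2
iteration 2: select O,Q (d=4); attach at lengths (2, 2); label the merged cluster OQ
  updated: d(A,OQ)=25, d(CJ,OQ)=53/4, d(H,OQ)=41
iteration 3: select CJ,OQ (d=53/4); attach at lengths (49/8, 37/8); label the merged cluster CJOQ
  updated: d(A,CJOQ)=55/2, d(CJOQ,H)=133/4
iteration 4: select A,CJOQ (d=55/2); attach at lengths (55/4, 57/8); label the merged cluster ACJOQ
  updated: d(ACJOQ,H)=168/5
iteration 5: select ACJOQ,H (d=168/5); attach at lengths (61/20, 84/5); label the merged cluster ACHJOQ
final tree: ((A:55/4,((C:1/2,J:1/2):49/8,(O:2,Q:2):37/8):57/8):61/20,H:84/5)
total length: 2259/40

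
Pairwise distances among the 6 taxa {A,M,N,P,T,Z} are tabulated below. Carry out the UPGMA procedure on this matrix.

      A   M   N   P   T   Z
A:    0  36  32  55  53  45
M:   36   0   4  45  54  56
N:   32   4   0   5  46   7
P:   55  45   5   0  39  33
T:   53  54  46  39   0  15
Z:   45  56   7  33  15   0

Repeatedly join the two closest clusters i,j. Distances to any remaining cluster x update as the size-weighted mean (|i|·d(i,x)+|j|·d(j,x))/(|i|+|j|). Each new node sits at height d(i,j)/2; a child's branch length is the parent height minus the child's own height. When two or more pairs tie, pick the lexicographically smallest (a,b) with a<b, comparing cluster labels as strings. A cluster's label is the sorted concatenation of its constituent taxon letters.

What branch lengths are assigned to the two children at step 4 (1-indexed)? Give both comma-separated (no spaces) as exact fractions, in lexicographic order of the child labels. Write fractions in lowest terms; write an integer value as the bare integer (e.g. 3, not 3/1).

iteration 1: select M,N (d=4); attach at lengths (2, 2); label the merged cluster MN
  updated: d(A,MN)=34, d(MN,P)=25, d(MN,T)=50, d(MN,Z)=63/2
iteration 2: select T,Z (d=15); attach at lengths (15/2, 15/2); label the merged cluster TZ
  updated: d(A,TZ)=49, d(MN,TZ)=163/4, d(P,TZ)=36
iteration 3: select MN,P (d=25); attach at lengths (21/2, 25/2); label the merged cluster MNP
  updated: d(A,MNP)=41, d(MNP,TZ)=235/6
iteration 4: select MNP,TZ (d=235/6); attach at lengths (85/12, 145/12); label the merged cluster MNPTZ
  updated: d(A,MNPTZ)=221/5
iteration 5: select A,MNPTZ (d=221/5); attach at lengths (221/10, 151/60); label the merged cluster AMNPTZ
final tree: (A:221/10,(((M:2,N:2):21/2,P:25/2):85/12,(T:15/2,Z:15/2):145/12):151/60)
total length: 5147/60

85/12,145/12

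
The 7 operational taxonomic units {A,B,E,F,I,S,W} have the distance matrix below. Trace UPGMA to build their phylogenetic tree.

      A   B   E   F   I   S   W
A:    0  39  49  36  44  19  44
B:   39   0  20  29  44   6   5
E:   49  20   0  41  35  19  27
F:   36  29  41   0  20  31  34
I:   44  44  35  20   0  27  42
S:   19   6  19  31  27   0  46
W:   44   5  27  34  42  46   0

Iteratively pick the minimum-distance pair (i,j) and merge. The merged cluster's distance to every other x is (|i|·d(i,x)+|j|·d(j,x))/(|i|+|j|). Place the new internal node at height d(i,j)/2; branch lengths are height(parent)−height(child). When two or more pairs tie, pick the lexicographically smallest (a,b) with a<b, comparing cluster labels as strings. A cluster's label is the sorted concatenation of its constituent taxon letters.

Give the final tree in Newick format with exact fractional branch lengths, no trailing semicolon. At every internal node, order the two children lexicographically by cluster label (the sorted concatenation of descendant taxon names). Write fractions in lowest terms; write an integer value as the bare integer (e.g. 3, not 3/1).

1. join B+W (d=5) ⇒ BW; edges |B|=5/2, |W|=5/2
  updated: d(A,BW)=83/2, d(BW,E)=47/2, d(BW,F)=63/2, d(BW,I)=43, d(BW,S)=26
2. join A+S (d=19) ⇒ AS; edges |A|=19/2, |S|=19/2
  updated: d(AS,BW)=135/4, d(AS,E)=34, d(AS,F)=67/2, d(AS,I)=71/2
3. join F+I (d=20) ⇒ FI; edges |F|=10, |I|=10
  updated: d(AS,FI)=69/2, d(BW,FI)=149/4, d(E,FI)=38
4. join BW+E (d=47/2) ⇒ BEW; edges |BW|=37/4, |E|=47/4
  updated: d(AS,BEW)=203/6, d(BEW,FI)=75/2
5. join AS+BEW (d=203/6) ⇒ ABESW; edges |AS|=89/12, |BEW|=31/6
  updated: d(ABESW,FI)=363/10
6. join ABESW+FI (d=363/10) ⇒ ABEFISW; edges |ABESW|=37/30, |FI|=163/20
final tree: (((A:19/2,S:19/2):89/12,((B:5/2,W:5/2):37/4,E:47/4):31/6):37/30,(F:10,I:10):163/20)
total length: 2609/30

(((A:19/2,S:19/2):89/12,((B:5/2,W:5/2):37/4,E:47/4):31/6):37/30,(F:10,I:10):163/20)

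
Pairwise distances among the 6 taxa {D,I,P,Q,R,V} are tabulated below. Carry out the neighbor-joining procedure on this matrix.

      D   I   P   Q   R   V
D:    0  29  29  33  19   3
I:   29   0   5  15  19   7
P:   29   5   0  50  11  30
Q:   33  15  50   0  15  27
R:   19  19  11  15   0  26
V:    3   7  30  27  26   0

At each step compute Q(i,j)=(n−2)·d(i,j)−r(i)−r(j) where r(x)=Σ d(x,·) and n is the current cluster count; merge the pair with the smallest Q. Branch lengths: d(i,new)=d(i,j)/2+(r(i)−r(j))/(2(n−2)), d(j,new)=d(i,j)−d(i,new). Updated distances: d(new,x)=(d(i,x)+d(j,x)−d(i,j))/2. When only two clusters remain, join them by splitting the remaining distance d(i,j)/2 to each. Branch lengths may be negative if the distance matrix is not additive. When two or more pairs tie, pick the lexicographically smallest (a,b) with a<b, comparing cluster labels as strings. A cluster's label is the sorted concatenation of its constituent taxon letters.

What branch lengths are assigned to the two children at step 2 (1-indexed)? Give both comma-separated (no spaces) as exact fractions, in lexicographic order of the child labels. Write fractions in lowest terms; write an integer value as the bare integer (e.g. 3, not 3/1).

-47/12,107/12

iteration 1: select D,V (d=3, Q=-194); attach at lengths (4, -1); label the merged cluster DV
  updated: d(DV,I)=33/2, d(DV,P)=28, d(DV,Q)=57/2, d(DV,R)=21
iteration 2: select I,P (d=5, Q=-269/2); attach at lengths (-47/12, 107/12); label the merged cluster IP
  updated: d(DV,IP)=79/4, d(IP,Q)=30, d(IP,R)=25/2
iteration 3: select DV,IP (d=79/4, Q=-92); attach at lengths (93/8, 65/8); label the merged cluster DIPV
  updated: d(DIPV,Q)=155/8, d(DIPV,R)=55/8
iteration 4: select DIPV,Q (d=155/8, Q=-165/4); attach at lengths (45/8, 55/4); label the merged cluster DIPQV
  updated: d(DIPQV,R)=5/4
iteration 5: select DIPQV,R (d=5/4); attach at lengths (5/8, 5/8); label the merged cluster DIPQRV
final tree: ((((D:4,V:-1):93/8,(I:-47/12,P:107/12):65/8):45/8,Q:55/4):5/8,R:5/8)
total length: 387/8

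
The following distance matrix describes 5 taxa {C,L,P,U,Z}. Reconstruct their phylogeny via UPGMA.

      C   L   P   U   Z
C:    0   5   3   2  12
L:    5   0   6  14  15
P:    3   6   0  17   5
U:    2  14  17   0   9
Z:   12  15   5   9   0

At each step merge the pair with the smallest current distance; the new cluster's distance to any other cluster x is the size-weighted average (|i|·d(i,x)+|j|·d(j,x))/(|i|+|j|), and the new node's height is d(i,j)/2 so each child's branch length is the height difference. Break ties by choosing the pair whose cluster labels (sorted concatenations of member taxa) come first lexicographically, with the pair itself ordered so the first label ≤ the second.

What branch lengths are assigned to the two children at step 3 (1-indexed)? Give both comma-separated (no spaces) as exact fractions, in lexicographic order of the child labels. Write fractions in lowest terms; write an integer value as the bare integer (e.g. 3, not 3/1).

1. join C+U (d=2) ⇒ CU; edges |C|=1, |U|=1
  updated: d(CU,L)=19/2, d(CU,P)=10, d(CU,Z)=21/2
2. join P+Z (d=5) ⇒ PZ; edges |P|=5/2, |Z|=5/2
  updated: d(CU,PZ)=41/4, d(L,PZ)=21/2
3. join CU+L (d=19/2) ⇒ CLU; edges |CU|=15/4, |L|=19/4
  updated: d(CLU,PZ)=31/3
4. join CLU+PZ (d=31/3) ⇒ CLPUZ; edges |CLU|=5/12, |PZ|=8/3
final tree: (((C:1,U:1):15/4,L:19/4):5/12,(P:5/2,Z:5/2):8/3)
total length: 223/12

15/4,19/4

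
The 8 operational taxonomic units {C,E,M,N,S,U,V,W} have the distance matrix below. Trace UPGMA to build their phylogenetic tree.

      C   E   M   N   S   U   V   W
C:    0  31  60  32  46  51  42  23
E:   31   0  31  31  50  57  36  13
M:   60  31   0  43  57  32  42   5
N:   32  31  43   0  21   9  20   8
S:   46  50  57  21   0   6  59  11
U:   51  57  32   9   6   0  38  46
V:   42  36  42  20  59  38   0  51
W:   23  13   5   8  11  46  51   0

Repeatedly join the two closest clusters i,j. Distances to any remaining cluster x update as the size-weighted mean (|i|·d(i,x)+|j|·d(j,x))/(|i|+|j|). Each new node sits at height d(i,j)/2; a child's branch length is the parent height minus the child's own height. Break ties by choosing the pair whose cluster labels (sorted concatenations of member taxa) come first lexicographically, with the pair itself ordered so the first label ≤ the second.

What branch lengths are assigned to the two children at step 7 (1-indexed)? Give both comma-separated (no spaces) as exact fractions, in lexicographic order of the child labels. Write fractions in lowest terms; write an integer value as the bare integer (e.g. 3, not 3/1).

iteration 1: select M,W (d=5); attach at lengths (5/2, 5/2); label the merged cluster MW
  updated: d(C,MW)=83/2, d(E,MW)=22, d(MW,N)=51/2, d(MW,S)=34, d(MW,U)=39, d(MW,V)=93/2
iteration 2: select S,U (d=6); attach at lengths (3, 3); label the merged cluster SU
  updated: d(C,SU)=97/2, d(E,SU)=107/2, d(MW,SU)=73/2, d(N,SU)=15, d(SU,V)=97/2
iteration 3: select N,SU (d=15); attach at lengths (15/2, 9/2); label the merged cluster NSU
  updated: d(C,NSU)=43, d(E,NSU)=46, d(MW,NSU)=197/6, d(NSU,V)=39
iteration 4: select E,MW (d=22); attach at lengths (11, 17/2); label the merged cluster EMW
  updated: d(C,EMW)=38, d(EMW,NSU)=335/9, d(EMW,V)=43
iteration 5: select EMW,NSU (d=335/9); attach at lengths (137/18, 100/9); label the merged cluster EMNSUW
  updated: d(C,EMNSUW)=81/2, d(EMNSUW,V)=41
iteration 6: select C,EMNSUW (d=81/2); attach at lengths (81/4, 59/36); label the merged cluster CEMNSUW
  updated: d(CEMNSUW,V)=288/7
iteration 7: select CEMNSUW,V (d=288/7); attach at lengths (9/28, 144/7); label the merged cluster CEMNSUVW
final tree: ((C:81/4,((E:11,(M:5/2,W:5/2):17/2):137/18,(N:15/2,(S:3,U:3):9/2):100/9):59/36):9/28,V:144/7)
total length: 26209/252

9/28,144/7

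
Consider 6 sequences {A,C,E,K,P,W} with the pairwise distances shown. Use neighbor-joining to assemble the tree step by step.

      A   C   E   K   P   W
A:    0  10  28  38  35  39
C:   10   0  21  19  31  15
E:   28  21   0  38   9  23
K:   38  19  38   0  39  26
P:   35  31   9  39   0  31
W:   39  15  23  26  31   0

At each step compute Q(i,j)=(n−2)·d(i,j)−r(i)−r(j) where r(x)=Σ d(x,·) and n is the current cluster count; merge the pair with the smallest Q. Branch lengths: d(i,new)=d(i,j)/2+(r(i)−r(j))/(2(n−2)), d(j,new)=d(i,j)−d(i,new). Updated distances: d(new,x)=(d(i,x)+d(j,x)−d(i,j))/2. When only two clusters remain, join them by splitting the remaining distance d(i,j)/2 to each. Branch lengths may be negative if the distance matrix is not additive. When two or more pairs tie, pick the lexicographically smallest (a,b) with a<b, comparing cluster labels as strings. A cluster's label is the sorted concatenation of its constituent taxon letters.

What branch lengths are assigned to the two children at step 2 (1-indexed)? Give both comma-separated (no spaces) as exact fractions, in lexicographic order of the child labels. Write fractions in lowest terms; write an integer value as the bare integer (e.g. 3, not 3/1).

step 1: merge (E,P) at d=9, Q=-228; branch lengths E→5/4, P→31/4; new cluster EP
  updated: d(A,EP)=27, d(C,EP)=43/2, d(EP,K)=34, d(EP,W)=45/2
step 2: merge (A,C) at d=10, Q=-299/2; branch lengths A→157/12, C→-37/12; new cluster AC
  updated: d(AC,EP)=77/4, d(AC,K)=47/2, d(AC,W)=22
step 3: merge (AC,EP) at d=77/4, Q=-102; branch lengths AC→55/8, EP→99/8; new cluster ACEP
  updated: d(ACEP,K)=153/8, d(ACEP,W)=101/8
step 4: merge (ACEP,K) at d=153/8, Q=-231/4; branch lengths ACEP→23/8, K→65/4; new cluster ACEKP
  updated: d(ACEKP,W)=39/4
step 5: merge (ACEKP,W) at d=39/4; branch lengths ACEKP→39/8, W→39/8; new cluster ACEKPW
final tree: ((((A:157/12,C:-37/12):55/8,(E:5/4,P:31/4):99/8):23/8,K:65/4):39/8,W:39/8)
total length: 537/8

157/12,-37/12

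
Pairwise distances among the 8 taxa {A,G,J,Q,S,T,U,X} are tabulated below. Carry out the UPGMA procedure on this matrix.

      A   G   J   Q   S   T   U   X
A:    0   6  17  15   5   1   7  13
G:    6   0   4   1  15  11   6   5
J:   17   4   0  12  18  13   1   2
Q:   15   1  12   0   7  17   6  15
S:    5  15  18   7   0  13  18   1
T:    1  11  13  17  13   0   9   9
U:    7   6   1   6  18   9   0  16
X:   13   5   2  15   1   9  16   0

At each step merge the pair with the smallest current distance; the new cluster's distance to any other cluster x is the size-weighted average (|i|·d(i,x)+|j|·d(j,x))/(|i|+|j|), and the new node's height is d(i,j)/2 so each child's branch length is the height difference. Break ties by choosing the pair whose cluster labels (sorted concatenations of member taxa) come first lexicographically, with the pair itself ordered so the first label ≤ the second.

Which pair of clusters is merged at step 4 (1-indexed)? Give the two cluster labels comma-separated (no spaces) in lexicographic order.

1. join A+T (d=1) ⇒ AT; edges |A|=1/2, |T|=1/2
  updated: d(AT,G)=17/2, d(AT,J)=15, d(AT,Q)=16, d(AT,S)=9, d(AT,U)=8, d(AT,X)=11
2. join G+Q (d=1) ⇒ GQ; edges |G|=1/2, |Q|=1/2
  updated: d(AT,GQ)=49/4, d(GQ,J)=8, d(GQ,S)=11, d(GQ,U)=6, d(GQ,X)=10
3. join J+U (d=1) ⇒ JU; edges |J|=1/2, |U|=1/2
  updated: d(AT,JU)=23/2, d(GQ,JU)=7, d(JU,S)=18, d(JU,X)=9
4. join S+X (d=1) ⇒ SX; edges |S|=1/2, |X|=1/2
  updated: d(AT,SX)=10, d(GQ,SX)=21/2, d(JU,SX)=27/2
5. join GQ+JU (d=7) ⇒ GJQU; edges |GQ|=3, |JU|=3
  updated: d(AT,GJQU)=95/8, d(GJQU,SX)=12
6. join AT+SX (d=10) ⇒ ASTX; edges |AT|=9/2, |SX|=9/2
  updated: d(ASTX,GJQU)=191/16
7. join ASTX+GJQU (d=191/16) ⇒ AGJQSTUX; edges |ASTX|=31/32, |GJQU|=79/32
final tree: (((A:1/2,T:1/2):9/2,(S:1/2,X:1/2):9/2):31/32,((G:1/2,Q:1/2):3,(J:1/2,U:1/2):3):79/32)
total length: 359/16

S,X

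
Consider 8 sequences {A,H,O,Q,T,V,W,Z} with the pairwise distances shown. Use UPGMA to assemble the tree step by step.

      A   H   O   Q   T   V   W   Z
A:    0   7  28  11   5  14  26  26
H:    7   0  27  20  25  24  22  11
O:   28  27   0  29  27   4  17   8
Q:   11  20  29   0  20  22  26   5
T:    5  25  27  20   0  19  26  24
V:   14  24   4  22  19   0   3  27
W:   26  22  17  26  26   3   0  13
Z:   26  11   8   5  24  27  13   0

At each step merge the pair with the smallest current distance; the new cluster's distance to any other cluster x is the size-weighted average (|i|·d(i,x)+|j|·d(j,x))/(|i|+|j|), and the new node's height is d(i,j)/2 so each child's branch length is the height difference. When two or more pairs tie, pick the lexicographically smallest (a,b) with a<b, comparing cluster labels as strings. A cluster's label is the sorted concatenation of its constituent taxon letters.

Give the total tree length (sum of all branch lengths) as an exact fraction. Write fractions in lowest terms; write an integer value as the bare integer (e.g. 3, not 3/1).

1029/20

1. join V+W (d=3) ⇒ VW; edges |V|=3/2, |W|=3/2
  updated: d(A,VW)=20, d(H,VW)=23, d(O,VW)=21/2, d(Q,VW)=24, d(T,VW)=45/2, d(VW,Z)=20
2. join A+T (d=5) ⇒ AT; edges |A|=5/2, |T|=5/2
  updated: d(AT,H)=16, d(AT,O)=55/2, d(AT,Q)=31/2, d(AT,VW)=85/4, d(AT,Z)=25
3. join Q+Z (d=5) ⇒ QZ; edges |Q|=5/2, |Z|=5/2
  updated: d(AT,QZ)=81/4, d(H,QZ)=31/2, d(O,QZ)=37/2, d(QZ,VW)=22
4. join O+VW (d=21/2) ⇒ OVW; edges |O|=21/4, |VW|=15/4
  updated: d(AT,OVW)=70/3, d(H,OVW)=73/3, d(OVW,QZ)=125/6
5. join H+QZ (d=31/2) ⇒ HQZ; edges |H|=31/4, |QZ|=21/4
  updated: d(AT,HQZ)=113/6, d(HQZ,OVW)=22
6. join AT+HQZ (d=113/6) ⇒ AHQTZ; edges |AT|=83/12, |HQZ|=5/3
  updated: d(AHQTZ,OVW)=338/15
7. join AHQTZ+OVW (d=338/15) ⇒ AHOQTVWZ; edges |AHQTZ|=37/20, |OVW|=361/60
final tree: (((A:5/2,T:5/2):83/12,(H:31/4,(Q:5/2,Z:5/2):21/4):5/3):37/20,(O:21/4,(V:3/2,W:3/2):15/4):361/60)
total length: 1029/20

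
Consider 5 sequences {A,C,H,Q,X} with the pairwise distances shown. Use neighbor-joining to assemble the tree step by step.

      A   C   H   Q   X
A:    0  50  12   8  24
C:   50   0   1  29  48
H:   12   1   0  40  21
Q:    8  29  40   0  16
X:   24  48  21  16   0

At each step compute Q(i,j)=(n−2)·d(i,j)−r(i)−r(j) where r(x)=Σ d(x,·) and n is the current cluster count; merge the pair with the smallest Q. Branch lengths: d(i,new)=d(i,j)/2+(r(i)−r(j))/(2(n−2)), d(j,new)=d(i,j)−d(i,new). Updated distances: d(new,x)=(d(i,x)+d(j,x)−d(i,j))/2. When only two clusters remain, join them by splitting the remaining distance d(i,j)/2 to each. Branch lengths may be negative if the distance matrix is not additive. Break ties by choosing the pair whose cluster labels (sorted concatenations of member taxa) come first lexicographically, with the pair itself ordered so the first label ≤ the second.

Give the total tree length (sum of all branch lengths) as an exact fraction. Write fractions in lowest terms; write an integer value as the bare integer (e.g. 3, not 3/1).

385/8

1. join C+H (d=1, Q=-199) ⇒ CH; edges |C|=19/2, |H|=-17/2
  updated: d(A,CH)=61/2, d(CH,Q)=34, d(CH,X)=34
2. join A+Q (d=8, Q=-209/2) ⇒ AQ; edges |A|=41/8, |Q|=23/8
  updated: d(AQ,CH)=113/4, d(AQ,X)=16
3. join AQ+CH (d=113/4, Q=-313/4) ⇒ ACHQ; edges |AQ|=41/8, |CH|=185/8
  updated: d(ACHQ,X)=87/8
4. join ACHQ+X (d=87/8) ⇒ ACHQX; edges |ACHQ|=87/16, |X|=87/16
final tree: (((A:41/8,Q:23/8):41/8,(C:19/2,H:-17/2):185/8):87/16,X:87/16)
total length: 385/8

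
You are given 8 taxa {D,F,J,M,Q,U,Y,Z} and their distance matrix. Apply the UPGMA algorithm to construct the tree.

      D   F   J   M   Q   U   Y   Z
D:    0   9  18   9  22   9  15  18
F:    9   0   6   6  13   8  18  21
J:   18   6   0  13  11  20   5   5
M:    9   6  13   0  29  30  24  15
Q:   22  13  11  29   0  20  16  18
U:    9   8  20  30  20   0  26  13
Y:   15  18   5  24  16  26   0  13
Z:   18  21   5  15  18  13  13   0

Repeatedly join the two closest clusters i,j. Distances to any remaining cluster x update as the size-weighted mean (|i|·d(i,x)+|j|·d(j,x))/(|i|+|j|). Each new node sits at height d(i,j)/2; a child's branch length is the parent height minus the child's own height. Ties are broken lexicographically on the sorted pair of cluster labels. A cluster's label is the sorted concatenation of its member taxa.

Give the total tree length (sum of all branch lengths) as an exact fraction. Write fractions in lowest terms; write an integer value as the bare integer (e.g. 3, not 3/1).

2305/48

iteration 1: select J,Y (d=5); attach at lengths (5/2, 5/2); label the merged cluster JY
  updated: d(D,JY)=33/2, d(F,JY)=12, d(JY,M)=37/2, d(JY,Q)=27/2, d(JY,U)=23, d(JY,Z)=9
iteration 2: select F,M (d=6); attach at lengths (3, 3); label the merged cluster FM
  updated: d(D,FM)=9, d(FM,JY)=61/4, d(FM,Q)=21, d(FM,U)=19, d(FM,Z)=18
iteration 3: select D,FM (d=9); attach at lengths (9/2, 3/2); label the merged cluster DFM
  updated: d(DFM,JY)=47/3, d(DFM,Q)=64/3, d(DFM,U)=47/3, d(DFM,Z)=18
iteration 4: select JY,Z (d=9); attach at lengths (2, 9/2); label the merged cluster JYZ
  updated: d(DFM,JYZ)=148/9, d(JYZ,Q)=15, d(JYZ,U)=59/3
iteration 5: select JYZ,Q (d=15); attach at lengths (3, 15/2); label the merged cluster JQYZ
  updated: d(DFM,JQYZ)=53/3, d(JQYZ,U)=79/4
iteration 6: select DFM,U (d=47/3); attach at lengths (10/3, 47/6); label the merged cluster DFMU
  updated: d(DFMU,JQYZ)=291/16
iteration 7: select DFMU,JQYZ (d=291/16); attach at lengths (121/96, 51/32); label the merged cluster DFJMQUYZ
final tree: (((D:9/2,(F:3,M:3):3/2):10/3,U:47/6):121/96,(((J:5/2,Y:5/2):2,Z:9/2):3,Q:15/2):51/32)
total length: 2305/48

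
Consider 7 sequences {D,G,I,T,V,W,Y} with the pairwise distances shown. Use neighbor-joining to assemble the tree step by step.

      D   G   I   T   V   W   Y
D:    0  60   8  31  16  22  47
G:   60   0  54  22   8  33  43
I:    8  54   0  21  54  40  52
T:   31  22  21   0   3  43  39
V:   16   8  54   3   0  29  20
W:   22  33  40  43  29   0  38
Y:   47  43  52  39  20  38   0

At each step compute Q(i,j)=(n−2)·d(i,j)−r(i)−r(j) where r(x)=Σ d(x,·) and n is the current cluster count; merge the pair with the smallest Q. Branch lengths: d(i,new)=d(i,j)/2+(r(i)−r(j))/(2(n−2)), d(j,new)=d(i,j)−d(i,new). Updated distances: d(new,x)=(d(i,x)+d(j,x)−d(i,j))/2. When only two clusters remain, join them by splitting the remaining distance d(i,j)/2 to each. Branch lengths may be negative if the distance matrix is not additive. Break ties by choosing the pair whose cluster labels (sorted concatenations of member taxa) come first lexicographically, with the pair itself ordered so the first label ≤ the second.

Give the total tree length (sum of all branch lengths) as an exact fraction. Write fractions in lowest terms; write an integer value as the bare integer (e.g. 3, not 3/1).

175/2

1. join D+I (d=8, Q=-373) ⇒ DI; edges |D|=-1/2, |I|=17/2
  updated: d(DI,G)=53, d(DI,T)=22, d(DI,V)=31, d(DI,W)=27, d(DI,Y)=91/2
2. join DI+W (d=27, Q=-481/2) ⇒ DIW; edges |DI|=233/16, |W|=199/16
  updated: d(DIW,G)=59/2, d(DIW,T)=19, d(DIW,V)=33/2, d(DIW,Y)=113/4
3. join DIW+Y (d=113/4, Q=-555/4) ⇒ DIWY; edges |DIW|=191/24, |Y|=487/24
  updated: d(DIWY,G)=177/8, d(DIWY,T)=119/8, d(DIWY,V)=33/8
4. join DIWY+T (d=119/8, Q=-205/4) ⇒ DITWY; edges |DIWY|=31/4, |T|=57/8
  updated: d(DITWY,G)=117/8, d(DITWY,V)=-31/8
5. join DITWY+G (d=117/8, Q=-75/4) ⇒ DGITWY; edges |DITWY|=11/8, |G|=53/4
  updated: d(DGITWY,V)=-21/4
6. join DGITWY+V (d=-21/4) ⇒ DGITVWY; edges |DGITWY|=-21/8, |V|=-21/8
final tree: ((((((D:-1/2,I:17/2):233/16,W:199/16):191/24,Y:487/24):31/4,T:57/8):11/8,G:53/4):-21/8,V:-21/8)
total length: 175/2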